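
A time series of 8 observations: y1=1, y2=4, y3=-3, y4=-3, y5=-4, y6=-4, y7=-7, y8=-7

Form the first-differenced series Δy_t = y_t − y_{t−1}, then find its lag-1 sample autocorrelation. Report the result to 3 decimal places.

First differences Δy: 3, -7, 0, -1, 0, -3, 0
Mean of differences = -1.1429
Numerator Σ(Δy_t−Δȳ)(Δy_{t+1}−Δȳ) = -34.8776
Denominator Σ(Δy_t−Δȳ)² = 58.8571
r_1(Δy) = -34.8776 / 58.8571 = -0.593

-0.593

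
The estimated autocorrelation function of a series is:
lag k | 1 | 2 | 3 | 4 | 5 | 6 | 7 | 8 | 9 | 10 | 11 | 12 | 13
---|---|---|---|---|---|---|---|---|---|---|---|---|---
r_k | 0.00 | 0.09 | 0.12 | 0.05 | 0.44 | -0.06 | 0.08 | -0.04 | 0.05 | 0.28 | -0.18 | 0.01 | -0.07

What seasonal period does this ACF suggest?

The largest autocorrelation is r_5 = 0.44, with a weaker echo at lag 10 (0.28); the remaining lags stay at or below 0.12.
The dominant spike at lag 5 indicates a seasonal period of 5.

5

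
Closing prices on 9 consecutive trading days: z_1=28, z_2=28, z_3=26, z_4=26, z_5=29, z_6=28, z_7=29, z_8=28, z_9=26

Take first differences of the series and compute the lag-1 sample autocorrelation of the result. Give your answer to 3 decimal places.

First differences Δz: 0, -2, 0, 3, -1, 1, -1, -2
Mean of differences = -0.2500
Numerator Σ(Δz_t−Δz̄)(Δz_{t+1}−Δz̄) = -3.0625
Denominator Σ(Δz_t−Δz̄)² = 19.5000
r_1(Δz) = -3.0625 / 19.5000 = -0.157

-0.157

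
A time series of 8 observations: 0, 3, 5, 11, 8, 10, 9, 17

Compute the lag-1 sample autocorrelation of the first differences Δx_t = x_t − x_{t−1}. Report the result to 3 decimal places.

-0.425

First differences Δx: 3, 2, 6, -3, 2, -1, 8
Mean of differences = 2.4286
Numerator Σ(Δx_t−Δx̄)(Δx_{t+1}−Δx̄) = -36.4694
Denominator Σ(Δx_t−Δx̄)² = 85.7143
r_1(Δx) = -36.4694 / 85.7143 = -0.425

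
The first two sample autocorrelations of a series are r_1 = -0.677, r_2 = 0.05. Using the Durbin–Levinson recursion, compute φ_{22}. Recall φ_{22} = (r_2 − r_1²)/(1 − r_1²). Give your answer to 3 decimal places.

φ_{22} = (r_2 − r_1²) / (1 − r_1²)
r_1² = (-0.677)² = 0.458329
Numerator = 0.05 − 0.4583 = -0.4083; denominator = 1 − 0.4583 = 0.5417
φ_{22} = -0.4083 / 0.5417 = -0.754

-0.754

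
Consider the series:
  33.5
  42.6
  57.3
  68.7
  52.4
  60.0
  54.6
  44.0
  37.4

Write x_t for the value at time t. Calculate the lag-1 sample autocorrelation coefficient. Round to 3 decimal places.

Mean x̄ = (33.5 + 42.6 + 57.3 + 68.7 + 52.4 + 60.0 + 54.6 + 44.0 + 37.4)/9 = 50.0556
Numerator Σ_{t=1}^{8}(x_t−x̄)(x_{t+1}−x̄) = 365.8225
Denominator Σ(x_t−x̄)² = 1051.6422
r_1 = 365.8225 / 1051.6422 = 0.348

0.348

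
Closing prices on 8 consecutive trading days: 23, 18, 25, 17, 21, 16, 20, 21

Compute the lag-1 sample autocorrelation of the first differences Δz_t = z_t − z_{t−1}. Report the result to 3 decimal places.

-0.811

First differences Δz: -5, 7, -8, 4, -5, 4, 1
Mean of differences = -0.2857
Numerator Σ(Δz_t−Δz̄)(Δz_{t+1}−Δz̄) = -158.5102
Denominator Σ(Δz_t−Δz̄)² = 195.4286
r_1(Δz) = -158.5102 / 195.4286 = -0.811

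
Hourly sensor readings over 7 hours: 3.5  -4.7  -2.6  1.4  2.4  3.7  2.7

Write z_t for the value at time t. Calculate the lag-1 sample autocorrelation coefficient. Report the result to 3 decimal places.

0.209

Mean z̄ = (3.5 − 4.7 − 2.6 + 1.4 + 2.4 + 3.7 + 2.7)/7 = 0.9143
Deviations from mean: 2.5857, -5.6143, -3.5143, 0.4857, 1.4857, 2.7857, 1.7857
Σ(z_t−z̄)(z_{t+1}−z̄) = (-14.5169) + (19.7302) + (-1.7069) + (0.7216) + (4.1388) + (4.9745) = 13.3412
Denominator Σ(z_t−z̄)² = 63.9486
r_1 = 13.3412 / 63.9486 = 0.209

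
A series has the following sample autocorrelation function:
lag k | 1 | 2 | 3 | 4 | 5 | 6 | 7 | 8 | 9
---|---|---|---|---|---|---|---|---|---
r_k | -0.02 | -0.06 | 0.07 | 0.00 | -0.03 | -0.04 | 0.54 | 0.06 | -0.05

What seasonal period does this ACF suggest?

The largest autocorrelation is r_7 = 0.54; the remaining lags stay at or below 0.07.
The dominant spike at lag 7 indicates a seasonal period of 7.

7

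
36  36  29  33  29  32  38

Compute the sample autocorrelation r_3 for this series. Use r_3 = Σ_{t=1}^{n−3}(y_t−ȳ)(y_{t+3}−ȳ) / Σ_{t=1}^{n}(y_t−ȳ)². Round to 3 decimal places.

Mean ȳ = (36 + 36 + 29 + 33 + 29 + 32 + 38)/7 = 33.2857
Deviations from mean: 2.7143, 2.7143, -4.2857, -0.2857, -4.2857, -1.2857, 4.7143
Σ(y_t−ȳ)(y_{t+3}−ȳ) = (-0.7755) + (-11.6327) + (5.5102) + (-1.3469) = -8.2449
Denominator Σ(y_t−ȳ)² = 75.4286
r_3 = -8.2449 / 75.4286 = -0.109

-0.109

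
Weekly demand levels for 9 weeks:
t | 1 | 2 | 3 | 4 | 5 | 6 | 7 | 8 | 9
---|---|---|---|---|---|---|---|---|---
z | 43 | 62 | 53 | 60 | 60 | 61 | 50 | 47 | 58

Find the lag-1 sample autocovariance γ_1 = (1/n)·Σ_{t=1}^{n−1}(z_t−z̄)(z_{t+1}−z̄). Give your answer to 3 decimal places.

Mean z̄ = (43 + 62 + 53 + 60 + 60 + 61 + 50 + 47 + 58)/9 = 54.8889
Σ_{t=1}^{8}(z_t−z̄)(z_{t+1}−z̄) = -66.1235
γ_1 = -66.1235 / 9 = -7.347

-7.347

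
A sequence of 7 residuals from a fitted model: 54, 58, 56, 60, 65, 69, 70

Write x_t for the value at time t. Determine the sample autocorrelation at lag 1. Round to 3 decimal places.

0.573

Mean x̄ = (54 + 58 + 56 + 60 + 65 + 69 + 70)/7 = 61.7143
Deviations from mean: -7.7143, -3.7143, -5.7143, -1.7143, 3.2857, 7.2857, 8.2857
Σ(x_t−x̄)(x_{t+1}−x̄) = (28.6531) + (21.2245) + (9.7959) + (-5.6327) + (23.9388) + (60.3673) = 138.3469
Denominator Σ(x_t−x̄)² = 241.4286
r_1 = 138.3469 / 241.4286 = 0.573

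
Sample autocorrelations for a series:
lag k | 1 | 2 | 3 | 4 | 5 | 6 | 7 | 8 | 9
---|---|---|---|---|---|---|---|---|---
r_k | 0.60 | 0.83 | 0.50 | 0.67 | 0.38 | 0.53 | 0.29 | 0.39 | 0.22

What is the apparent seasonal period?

The largest autocorrelation is r_2 = 0.83, with a weaker echo at lag 4 (0.67); the remaining lags stay at or below 0.60.
The dominant spike at lag 2 indicates a seasonal period of 2.

2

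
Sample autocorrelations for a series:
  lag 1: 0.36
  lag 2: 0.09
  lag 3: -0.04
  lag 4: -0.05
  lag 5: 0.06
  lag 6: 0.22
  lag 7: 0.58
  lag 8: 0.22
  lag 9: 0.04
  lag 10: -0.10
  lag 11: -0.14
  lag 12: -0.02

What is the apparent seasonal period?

The largest autocorrelation is r_7 = 0.58; the remaining lags stay at or below 0.36. The elevated value at lag 1 (0.36), dropping to 0.09 at lag 2, reflects decaying short-term dependence rather than seasonality.
The dominant spike at lag 7 indicates a seasonal period of 7.

7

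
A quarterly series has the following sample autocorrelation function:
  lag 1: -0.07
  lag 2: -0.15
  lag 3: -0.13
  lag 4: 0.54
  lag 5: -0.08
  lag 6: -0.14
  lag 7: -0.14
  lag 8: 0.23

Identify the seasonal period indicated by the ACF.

4

The largest autocorrelation is r_4 = 0.54, with a weaker echo at lag 8 (0.23); the remaining lags stay at or below -0.07.
The dominant spike at lag 4 indicates a seasonal period of 4.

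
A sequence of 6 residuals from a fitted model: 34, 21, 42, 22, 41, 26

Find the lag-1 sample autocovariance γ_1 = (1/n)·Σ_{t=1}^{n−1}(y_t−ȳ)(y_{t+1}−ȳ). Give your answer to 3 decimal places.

Mean ȳ = (34 + 21 + 42 + 22 + 41 + 26)/6 = 31.0000
Σ_{t=1}^{5}(y_t−ȳ)(y_{t+1}−ȳ) = -379.0000
γ_1 = -379.0000 / 6 = -63.167

-63.167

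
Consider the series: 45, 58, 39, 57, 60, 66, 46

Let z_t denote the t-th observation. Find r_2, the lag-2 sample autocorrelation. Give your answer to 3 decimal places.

Mean z̄ = (45 + 58 + 39 + 57 + 60 + 66 + 46)/7 = 53.0000
Σ(z_t−z̄)(z_{t+2}−z̄) = (112.0000) + (20.0000) + (-98.0000) + (52.0000) + (-49.0000) = 37.0000
Denominator Σ(z_t−z̄)² = 568.0000
r_2 = 37.0000 / 568.0000 = 0.065

0.065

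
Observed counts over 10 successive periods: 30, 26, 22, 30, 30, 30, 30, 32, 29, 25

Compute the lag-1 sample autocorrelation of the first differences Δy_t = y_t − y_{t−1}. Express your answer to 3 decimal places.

First differences Δy: -4, -4, 8, 0, 0, 0, 2, -3, -4
Mean of differences = -0.5556
Numerator Σ(Δy_t−Δȳ)(Δy_{t+1}−Δȳ) = -8.6420
Denominator Σ(Δy_t−Δȳ)² = 122.2222
r_1(Δy) = -8.6420 / 122.2222 = -0.071

-0.071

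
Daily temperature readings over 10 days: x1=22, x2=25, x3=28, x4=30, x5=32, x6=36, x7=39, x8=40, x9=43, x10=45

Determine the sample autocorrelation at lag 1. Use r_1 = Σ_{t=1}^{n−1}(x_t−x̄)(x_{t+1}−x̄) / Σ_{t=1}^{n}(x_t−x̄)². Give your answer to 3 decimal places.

0.699

Mean x̄ = (22 + 25 + 28 + 30 + 32 + 36 + 39 + 40 + 43 + 45)/10 = 34.0000
Numerator Σ_{t=1}^{9}(x_t−x̄)(x_{t+1}−x̄) = 383.0000
Denominator Σ(x_t−x̄)² = 548.0000
r_1 = 383.0000 / 548.0000 = 0.699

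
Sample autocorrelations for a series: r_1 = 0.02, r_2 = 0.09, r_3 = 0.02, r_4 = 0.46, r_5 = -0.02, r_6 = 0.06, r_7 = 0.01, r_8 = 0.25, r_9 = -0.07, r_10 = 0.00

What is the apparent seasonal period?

4

The largest autocorrelation is r_4 = 0.46, with a weaker echo at lag 8 (0.25); the remaining lags stay at or below 0.09.
The dominant spike at lag 4 indicates a seasonal period of 4.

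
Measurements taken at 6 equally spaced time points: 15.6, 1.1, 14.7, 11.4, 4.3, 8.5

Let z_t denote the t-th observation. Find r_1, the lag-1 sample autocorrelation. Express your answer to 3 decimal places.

-0.550

Mean z̄ = (15.6 + 1.1 + 14.7 + 11.4 + 4.3 + 8.5)/6 = 9.2667
Σ(z_t−z̄)(z_{t+1}−z̄) = (-51.7222) + (-44.3722) + (11.5911) + (-10.5956) + (3.8078) = -91.2911
Denominator Σ(z_t−z̄)² = 166.1333
r_1 = -91.2911 / 166.1333 = -0.550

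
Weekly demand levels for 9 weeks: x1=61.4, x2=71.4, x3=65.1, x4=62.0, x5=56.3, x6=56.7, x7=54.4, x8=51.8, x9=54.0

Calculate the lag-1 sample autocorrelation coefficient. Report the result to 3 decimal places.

0.634

Mean x̄ = (61.4 + 71.4 + 65.1 + 62.0 + 56.3 + 56.7 + 54.4 + 51.8 + 54.0)/9 = 59.2333
Numerator Σ_{t=1}^{8}(x_t−x̄)(x_{t+1}−x̄) = 200.3589
Denominator Σ(x_t−x̄)² = 315.8200
r_1 = 200.3589 / 315.8200 = 0.634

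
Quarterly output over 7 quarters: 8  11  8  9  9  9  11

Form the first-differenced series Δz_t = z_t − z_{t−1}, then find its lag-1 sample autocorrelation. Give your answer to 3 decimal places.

First differences Δz: 3, -3, 1, 0, 0, 2
Mean of differences = 0.5000
Numerator Σ(Δz_t−Δz̄)(Δz_{t+1}−Δz̄) = -11.2500
Denominator Σ(Δz_t−Δz̄)² = 21.5000
r_1(Δz) = -11.2500 / 21.5000 = -0.523

-0.523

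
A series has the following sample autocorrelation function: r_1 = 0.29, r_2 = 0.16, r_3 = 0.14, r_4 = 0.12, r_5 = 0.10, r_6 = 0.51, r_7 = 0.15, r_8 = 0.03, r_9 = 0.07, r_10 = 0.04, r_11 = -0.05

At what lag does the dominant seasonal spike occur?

The largest autocorrelation is r_6 = 0.51; the remaining lags stay at or below 0.29. The elevated value at lag 1 (0.29), dropping to 0.16 at lag 2, reflects decaying short-term dependence rather than seasonality.
The dominant spike at lag 6 indicates a seasonal period of 6.

6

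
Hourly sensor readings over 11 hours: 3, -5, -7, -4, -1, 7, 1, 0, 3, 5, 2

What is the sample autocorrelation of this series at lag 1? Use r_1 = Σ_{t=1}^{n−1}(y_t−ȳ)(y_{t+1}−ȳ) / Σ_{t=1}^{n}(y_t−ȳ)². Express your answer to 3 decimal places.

0.414

Mean ȳ = (3 − 5 − 7 − 4 − 1 + 7 + 1 + 0 + 3 + 5 + 2)/11 = 0.3636
Numerator Σ_{t=1}^{10}(y_t−ȳ)(y_{t+1}−ȳ) = 77.2314
Denominator Σ(y_t−ȳ)² = 186.5455
r_1 = 77.2314 / 186.5455 = 0.414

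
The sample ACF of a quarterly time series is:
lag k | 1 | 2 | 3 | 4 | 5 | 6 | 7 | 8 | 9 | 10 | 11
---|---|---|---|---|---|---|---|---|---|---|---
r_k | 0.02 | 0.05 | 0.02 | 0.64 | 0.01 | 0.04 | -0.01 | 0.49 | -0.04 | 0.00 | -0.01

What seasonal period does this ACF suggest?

4

The largest autocorrelation is r_4 = 0.64, with a weaker echo at lag 8 (0.49); the remaining lags stay at or below 0.05.
The dominant spike at lag 4 indicates a seasonal period of 4.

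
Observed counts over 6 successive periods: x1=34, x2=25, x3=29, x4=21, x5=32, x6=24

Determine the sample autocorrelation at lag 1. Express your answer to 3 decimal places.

Mean x̄ = (34 + 25 + 29 + 21 + 32 + 24)/6 = 27.5000
Deviations from mean: 6.5000, -2.5000, 1.5000, -6.5000, 4.5000, -3.5000
Σ(x_t−x̄)(x_{t+1}−x̄) = (-16.2500) + (-3.7500) + (-9.7500) + (-29.2500) + (-15.7500) = -74.7500
Denominator Σ(x_t−x̄)² = 125.5000
r_1 = -74.7500 / 125.5000 = -0.596

-0.596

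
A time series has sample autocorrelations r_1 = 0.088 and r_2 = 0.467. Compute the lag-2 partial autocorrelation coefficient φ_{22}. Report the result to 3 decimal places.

φ_{22} = (r_2 − r_1²) / (1 − r_1²)
r_1² = (0.088)² = 0.007744
Numerator = 0.467 − 0.0077 = 0.4593; denominator = 1 − 0.0077 = 0.9923
φ_{22} = 0.4593 / 0.9923 = 0.463

0.463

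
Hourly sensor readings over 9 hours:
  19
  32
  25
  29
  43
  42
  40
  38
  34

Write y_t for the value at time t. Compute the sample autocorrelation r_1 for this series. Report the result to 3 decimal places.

Mean ȳ = (19 + 32 + 25 + 29 + 43 + 42 + 40 + 38 + 34)/9 = 33.5556
Numerator Σ_{t=1}^{8}(y_t−ȳ)(y_{t+1}−ȳ) = 196.6914
Denominator Σ(y_t−ȳ)² = 530.2222
r_1 = 196.6914 / 530.2222 = 0.371

0.371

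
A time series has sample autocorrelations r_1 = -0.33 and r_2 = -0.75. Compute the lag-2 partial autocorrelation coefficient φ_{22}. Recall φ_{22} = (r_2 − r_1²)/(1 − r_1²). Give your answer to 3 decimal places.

φ_{22} = (r_2 − r_1²) / (1 − r_1²)
r_1² = (-0.33)² = 0.1089
Numerator = -0.75 − 0.1089 = -0.8589; denominator = 1 − 0.1089 = 0.8911
φ_{22} = -0.8589 / 0.8911 = -0.964

-0.964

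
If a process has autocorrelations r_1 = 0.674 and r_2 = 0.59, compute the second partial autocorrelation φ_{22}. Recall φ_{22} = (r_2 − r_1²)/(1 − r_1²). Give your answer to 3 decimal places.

0.249

φ_{22} = (r_2 − r_1²) / (1 − r_1²)
r_1² = (0.674)² = 0.454276
Numerator = 0.59 − 0.4543 = 0.1357; denominator = 1 − 0.4543 = 0.5457
φ_{22} = 0.1357 / 0.5457 = 0.249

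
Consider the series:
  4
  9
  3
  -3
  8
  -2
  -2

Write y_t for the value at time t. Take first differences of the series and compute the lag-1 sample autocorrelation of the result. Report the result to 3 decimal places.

-0.583

First differences Δy: 5, -6, -6, 11, -10, 0
Mean of differences = -1.0000
Numerator Σ(Δy_t−Δȳ)(Δy_{t+1}−Δȳ) = -182.0000
Denominator Σ(Δy_t−Δȳ)² = 312.0000
r_1(Δy) = -182.0000 / 312.0000 = -0.583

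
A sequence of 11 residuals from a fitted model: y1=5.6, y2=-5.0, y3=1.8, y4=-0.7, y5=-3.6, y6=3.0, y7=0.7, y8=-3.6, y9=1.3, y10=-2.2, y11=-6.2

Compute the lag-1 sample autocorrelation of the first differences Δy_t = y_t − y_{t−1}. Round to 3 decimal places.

First differences Δy: -10.6, 6.8, -2.5, -2.9, 6.6, -2.3, -4.3, 4.9, -3.5, -4.0
Mean of differences = -1.1800
Numerator Σ(Δy_t−Δȳ)(Δy_{t+1}−Δȳ) = -128.5684
Denominator Σ(Δy_t−Δȳ)² = 278.9360
r_1(Δy) = -128.5684 / 278.9360 = -0.461

-0.461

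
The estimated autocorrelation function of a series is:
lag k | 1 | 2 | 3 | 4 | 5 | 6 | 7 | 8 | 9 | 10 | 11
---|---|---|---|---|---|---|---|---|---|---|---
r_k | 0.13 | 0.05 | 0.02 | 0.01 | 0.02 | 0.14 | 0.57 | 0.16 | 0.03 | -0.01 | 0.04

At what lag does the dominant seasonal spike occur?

7

The largest autocorrelation is r_7 = 0.57; the remaining lags stay at or below 0.16.
The dominant spike at lag 7 indicates a seasonal period of 7.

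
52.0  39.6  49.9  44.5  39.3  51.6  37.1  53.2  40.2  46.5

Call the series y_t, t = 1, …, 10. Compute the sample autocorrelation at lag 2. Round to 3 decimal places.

Mean ȳ = (52.0 + 39.6 + 49.9 + 44.5 + 39.3 + 51.6 + 37.1 + 53.2 + 40.2 + 46.5)/10 = 45.3900
Numerator Σ_{t=1}^{8}(y_t−ȳ)(y_{t+2}−ȳ) = 152.6518
Denominator Σ(y_t−ȳ)² = 331.8890
r_2 = 152.6518 / 331.8890 = 0.460

0.460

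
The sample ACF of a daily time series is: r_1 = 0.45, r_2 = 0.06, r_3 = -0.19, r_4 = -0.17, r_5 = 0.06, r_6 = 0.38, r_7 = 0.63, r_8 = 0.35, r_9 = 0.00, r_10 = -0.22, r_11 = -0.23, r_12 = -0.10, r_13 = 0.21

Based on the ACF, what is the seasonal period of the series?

7

The largest autocorrelation is r_7 = 0.63; the remaining lags stay at or below 0.45. The elevated value at lag 1 (0.45), dropping to 0.06 at lag 2, reflects decaying short-term dependence rather than seasonality.
The dominant spike at lag 7 indicates a seasonal period of 7.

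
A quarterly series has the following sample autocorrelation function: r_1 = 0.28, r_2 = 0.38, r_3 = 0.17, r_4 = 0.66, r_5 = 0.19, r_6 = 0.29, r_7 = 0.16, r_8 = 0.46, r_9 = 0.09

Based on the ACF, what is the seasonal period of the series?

The largest autocorrelation is r_4 = 0.66, with a weaker echo at lag 8 (0.46); the remaining lags stay at or below 0.38.
The dominant spike at lag 4 indicates a seasonal period of 4.

4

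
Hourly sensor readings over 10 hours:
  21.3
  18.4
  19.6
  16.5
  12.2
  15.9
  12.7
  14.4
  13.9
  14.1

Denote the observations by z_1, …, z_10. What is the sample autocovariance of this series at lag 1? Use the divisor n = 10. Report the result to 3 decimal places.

Mean z̄ = (21.3 + 18.4 + 19.6 + 16.5 + 12.2 + 15.9 + 12.7 + 14.4 + 13.9 + 14.1)/10 = 15.9000
Σ_{t=1}^{9}(z_t−z̄)(z_{t+1}−z̄) = 34.1500
γ_1 = 34.1500 / 10 = 3.415

3.415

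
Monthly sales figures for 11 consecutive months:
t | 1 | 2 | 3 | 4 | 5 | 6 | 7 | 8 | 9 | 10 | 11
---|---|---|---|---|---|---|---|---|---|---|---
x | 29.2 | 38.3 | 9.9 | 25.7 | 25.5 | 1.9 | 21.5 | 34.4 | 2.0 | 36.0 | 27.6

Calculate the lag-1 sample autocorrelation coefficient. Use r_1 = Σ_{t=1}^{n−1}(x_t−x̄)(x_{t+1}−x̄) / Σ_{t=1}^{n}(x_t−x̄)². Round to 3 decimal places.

Mean x̄ = (29.2 + 38.3 + 9.9 + 25.7 + 25.5 + 1.9 + 21.5 + 34.4 + 2.0 + 36.0 + 27.6)/11 = 22.9091
Numerator Σ_{t=1}^{10}(x_t−x̄)(x_{t+1}−x̄) = -626.0710
Denominator Σ(x_t−x̄)² = 1666.1691
r_1 = -626.0710 / 1666.1691 = -0.376

-0.376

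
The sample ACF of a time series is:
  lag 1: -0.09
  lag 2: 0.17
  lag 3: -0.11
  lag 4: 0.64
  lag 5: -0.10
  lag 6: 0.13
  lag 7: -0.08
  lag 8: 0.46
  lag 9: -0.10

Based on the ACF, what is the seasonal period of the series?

4

The largest autocorrelation is r_4 = 0.64, with a weaker echo at lag 8 (0.46); the remaining lags stay at or below 0.17.
The dominant spike at lag 4 indicates a seasonal period of 4.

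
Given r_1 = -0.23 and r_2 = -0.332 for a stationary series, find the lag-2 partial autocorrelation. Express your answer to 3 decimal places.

-0.406

φ_{22} = (r_2 − r_1²) / (1 − r_1²)
r_1² = (-0.23)² = 0.0529
Numerator = -0.332 − 0.0529 = -0.3849; denominator = 1 − 0.0529 = 0.9471
φ_{22} = -0.3849 / 0.9471 = -0.406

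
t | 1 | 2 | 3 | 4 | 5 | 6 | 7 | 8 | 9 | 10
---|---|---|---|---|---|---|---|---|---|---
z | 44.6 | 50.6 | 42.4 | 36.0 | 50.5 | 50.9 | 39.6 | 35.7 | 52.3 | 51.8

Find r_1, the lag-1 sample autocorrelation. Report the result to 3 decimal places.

Mean z̄ = (44.6 + 50.6 + 42.4 + 36.0 + 50.5 + 50.9 + 39.6 + 35.7 + 52.3 + 51.8)/10 = 45.4400
Numerator Σ_{t=1}^{9}(z_t−z̄)(z_{t+1}−z̄) = -9.6536
Denominator Σ(z_t−z̄)² = 397.5840
r_1 = -9.6536 / 397.5840 = -0.024

-0.024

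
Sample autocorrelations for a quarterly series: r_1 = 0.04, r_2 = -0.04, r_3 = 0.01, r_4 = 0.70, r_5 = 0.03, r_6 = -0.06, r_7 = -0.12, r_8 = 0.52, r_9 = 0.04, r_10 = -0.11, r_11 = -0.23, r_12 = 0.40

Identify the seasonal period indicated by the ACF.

4

The largest autocorrelation is r_4 = 0.70, with weaker echoes at lags 8 (0.52) and 12 (0.40); the remaining lags stay at or below 0.04.
The dominant spike at lag 4 indicates a seasonal period of 4.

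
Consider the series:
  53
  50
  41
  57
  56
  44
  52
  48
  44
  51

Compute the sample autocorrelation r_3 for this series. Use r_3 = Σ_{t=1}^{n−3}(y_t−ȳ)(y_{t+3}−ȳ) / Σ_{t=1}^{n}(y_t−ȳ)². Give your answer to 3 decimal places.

0.464

Mean ȳ = (53 + 50 + 41 + 57 + 56 + 44 + 52 + 48 + 44 + 51)/10 = 49.6000
Σ(y_t−ȳ)(y_{t+3}−ȳ) = (25.1600) + (2.5600) + (48.1600) + (17.7600) + (-10.2400) + (31.3600) + (3.3600) = 118.1200
Denominator Σ(y_t−ȳ)² = 254.4000
r_3 = 118.1200 / 254.4000 = 0.464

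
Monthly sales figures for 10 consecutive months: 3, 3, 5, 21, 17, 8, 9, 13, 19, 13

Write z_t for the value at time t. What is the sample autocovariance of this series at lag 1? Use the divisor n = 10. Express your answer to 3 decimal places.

Mean z̄ = (3 + 3 + 5 + 21 + 17 + 8 + 9 + 13 + 19 + 13)/10 = 11.1000
Σ_{t=1}^{9}(z_t−z̄)(z_{t+1}−z̄) = 127.2900
γ_1 = 127.2900 / 10 = 12.729

12.729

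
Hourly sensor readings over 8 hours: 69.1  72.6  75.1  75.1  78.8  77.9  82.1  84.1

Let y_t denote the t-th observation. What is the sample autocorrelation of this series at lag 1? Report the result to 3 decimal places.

Mean ȳ = (69.1 + 72.6 + 75.1 + 75.1 + 78.8 + 77.9 + 82.1 + 84.1)/8 = 76.8500
Σ(y_t−ȳ)(y_{t+1}−ȳ) = (32.9375) + (7.4375) + (3.0625) + (-3.4125) + (2.0475) + (5.5125) + (38.0625) = 85.6475
Denominator Σ(y_t−ȳ)² = 169.2800
r_1 = 85.6475 / 169.2800 = 0.506

0.506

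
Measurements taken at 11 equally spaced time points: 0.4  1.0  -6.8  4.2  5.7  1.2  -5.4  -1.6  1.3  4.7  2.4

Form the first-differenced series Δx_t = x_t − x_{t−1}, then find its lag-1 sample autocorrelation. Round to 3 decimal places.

-0.222

First differences Δx: 0.6, -7.8, 11.0, 1.5, -4.5, -6.6, 3.8, 2.9, 3.4, -2.3
Mean of differences = 0.2000
Numerator Σ(Δx_t−Δx̄)(Δx_{t+1}−Δx̄) = -63.8300
Denominator Σ(Δx_t−Δx̄)² = 287.5600
r_1(Δx) = -63.8300 / 287.5600 = -0.222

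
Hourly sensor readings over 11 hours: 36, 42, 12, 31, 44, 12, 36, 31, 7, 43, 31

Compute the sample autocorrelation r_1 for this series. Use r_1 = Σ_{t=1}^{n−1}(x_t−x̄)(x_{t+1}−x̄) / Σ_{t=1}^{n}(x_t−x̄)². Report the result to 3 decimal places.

Mean x̄ = (36 + 42 + 12 + 31 + 44 + 12 + 36 + 31 + 7 + 43 + 31)/11 = 29.5455
Numerator Σ_{t=1}^{10}(x_t−x̄)(x_{t+1}−x̄) = -816.6612
Denominator Σ(x_t−x̄)² = 1758.7273
r_1 = -816.6612 / 1758.7273 = -0.464

-0.464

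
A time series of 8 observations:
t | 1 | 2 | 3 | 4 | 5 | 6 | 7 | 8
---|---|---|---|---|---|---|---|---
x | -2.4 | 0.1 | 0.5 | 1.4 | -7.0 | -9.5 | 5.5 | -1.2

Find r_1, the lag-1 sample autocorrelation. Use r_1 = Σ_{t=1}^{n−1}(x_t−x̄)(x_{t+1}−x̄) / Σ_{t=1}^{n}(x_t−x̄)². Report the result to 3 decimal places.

Mean x̄ = (-2.4 + 0.1 + 0.5 + 1.4 − 7.0 − 9.5 + 5.5 − 1.2)/8 = -1.5750
Σ(x_t−x̄)(x_{t+1}−x̄) = (-1.3819) + (3.4756) + (6.1731) + (-16.1394) + (42.9931) + (-56.0694) + (2.6531) = -18.2956
Denominator Σ(x_t−x̄)² = 159.0750
r_1 = -18.2956 / 159.0750 = -0.115

-0.115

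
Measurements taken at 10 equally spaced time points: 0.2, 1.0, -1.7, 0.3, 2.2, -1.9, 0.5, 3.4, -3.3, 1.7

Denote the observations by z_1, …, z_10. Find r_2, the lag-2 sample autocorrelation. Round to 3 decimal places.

-0.170

Mean z̄ = (0.2 + 1.0 − 1.7 + 0.3 + 2.2 − 1.9 + 0.5 + 3.4 − 3.3 + 1.7)/10 = 0.2400
Numerator Σ_{t=1}^{8}(z_t−z̄)(z_{t+2}−z̄) = -6.3672
Denominator Σ(z_t−z̄)² = 37.4840
r_2 = -6.3672 / 37.4840 = -0.170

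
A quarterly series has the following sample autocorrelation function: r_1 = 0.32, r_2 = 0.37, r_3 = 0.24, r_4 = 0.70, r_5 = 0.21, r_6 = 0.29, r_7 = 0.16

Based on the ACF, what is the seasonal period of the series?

The largest autocorrelation is r_4 = 0.70; the remaining lags stay at or below 0.37.
The dominant spike at lag 4 indicates a seasonal period of 4.

4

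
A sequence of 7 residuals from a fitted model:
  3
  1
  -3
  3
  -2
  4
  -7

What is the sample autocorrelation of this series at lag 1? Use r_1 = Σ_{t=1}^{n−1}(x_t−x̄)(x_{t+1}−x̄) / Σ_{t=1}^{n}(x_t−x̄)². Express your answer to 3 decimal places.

-0.522

Mean x̄ = (3 + 1 − 3 + 3 − 2 + 4 − 7)/7 = -0.1429
Deviations from mean: 3.1429, 1.1429, -2.8571, 3.1429, -1.8571, 4.1429, -6.8571
Σ(x_t−x̄)(x_{t+1}−x̄) = (3.5918) + (-3.2653) + (-8.9796) + (-5.8367) + (-7.6939) + (-28.4082) = -50.5918
Denominator Σ(x_t−x̄)² = 96.8571
r_1 = -50.5918 / 96.8571 = -0.522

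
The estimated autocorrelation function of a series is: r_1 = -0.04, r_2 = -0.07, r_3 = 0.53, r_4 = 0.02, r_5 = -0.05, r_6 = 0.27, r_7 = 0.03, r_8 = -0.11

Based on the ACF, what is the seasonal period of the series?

3

The largest autocorrelation is r_3 = 0.53, with a weaker echo at lag 6 (0.27); the remaining lags stay at or below 0.03.
The dominant spike at lag 3 indicates a seasonal period of 3.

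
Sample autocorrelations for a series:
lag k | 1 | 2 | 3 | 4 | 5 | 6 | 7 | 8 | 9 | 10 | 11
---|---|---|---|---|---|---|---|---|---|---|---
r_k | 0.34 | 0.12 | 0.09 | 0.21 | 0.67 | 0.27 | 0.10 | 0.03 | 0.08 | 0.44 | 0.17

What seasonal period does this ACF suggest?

The largest autocorrelation is r_5 = 0.67, with a weaker echo at lag 10 (0.44); the remaining lags stay at or below 0.34. The elevated value at lag 1 (0.34), dropping to 0.12 at lag 2, reflects decaying short-term dependence rather than seasonality.
The dominant spike at lag 5 indicates a seasonal period of 5.

5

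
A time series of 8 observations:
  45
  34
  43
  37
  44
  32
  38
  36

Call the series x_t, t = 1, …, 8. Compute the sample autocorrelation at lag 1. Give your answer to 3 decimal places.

-0.582

Mean x̄ = (45 + 34 + 43 + 37 + 44 + 32 + 38 + 36)/8 = 38.6250
Numerator Σ_{t=1}^{7}(x_t−x̄)(x_{t+1}−x̄) = -95.3906
Denominator Σ(x_t−x̄)² = 163.8750
r_1 = -95.3906 / 163.8750 = -0.582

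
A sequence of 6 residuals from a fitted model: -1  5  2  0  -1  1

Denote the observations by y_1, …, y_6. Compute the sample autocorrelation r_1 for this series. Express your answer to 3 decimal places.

-0.115

Mean ȳ = (-1 + 5 + 2 + 0 − 1 + 1)/6 = 1.0000
Σ(y_t−ȳ)(y_{t+1}−ȳ) = (-8.0000) + (4.0000) + (-1.0000) + (2.0000) + (0.0000) = -3.0000
Denominator Σ(y_t−ȳ)² = 26.0000
r_1 = -3.0000 / 26.0000 = -0.115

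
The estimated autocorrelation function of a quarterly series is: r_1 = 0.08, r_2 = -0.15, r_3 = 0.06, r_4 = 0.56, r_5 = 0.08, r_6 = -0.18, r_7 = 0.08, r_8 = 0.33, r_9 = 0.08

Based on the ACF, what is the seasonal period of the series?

The largest autocorrelation is r_4 = 0.56, with a weaker echo at lag 8 (0.33); the remaining lags stay at or below 0.08.
The dominant spike at lag 4 indicates a seasonal period of 4.

4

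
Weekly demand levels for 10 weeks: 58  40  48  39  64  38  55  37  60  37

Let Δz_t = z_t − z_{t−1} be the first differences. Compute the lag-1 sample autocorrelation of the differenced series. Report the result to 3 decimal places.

First differences Δz: -18, 8, -9, 25, -26, 17, -18, 23, -23
Mean of differences = -2.3333
Numerator Σ(Δz_t−Δz̄)(Δz_{t+1}−Δz̄) = -2740.7778
Denominator Σ(Δz_t−Δz̄)² = 3392.0000
r_1(Δz) = -2740.7778 / 3392.0000 = -0.808

-0.808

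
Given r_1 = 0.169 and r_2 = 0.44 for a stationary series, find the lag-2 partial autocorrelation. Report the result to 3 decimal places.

φ_{22} = (r_2 − r_1²) / (1 − r_1²)
r_1² = (0.169)² = 0.028561
Numerator = 0.44 − 0.0286 = 0.4114; denominator = 1 − 0.0286 = 0.9714
φ_{22} = 0.4114 / 0.9714 = 0.424

0.424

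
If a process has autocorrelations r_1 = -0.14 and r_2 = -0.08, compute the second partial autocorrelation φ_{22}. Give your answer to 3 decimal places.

-0.102

φ_{22} = (r_2 − r_1²) / (1 − r_1²)
r_1² = (-0.14)² = 0.0196
Numerator = -0.08 − 0.0196 = -0.0996; denominator = 1 − 0.0196 = 0.9804
φ_{22} = -0.0996 / 0.9804 = -0.102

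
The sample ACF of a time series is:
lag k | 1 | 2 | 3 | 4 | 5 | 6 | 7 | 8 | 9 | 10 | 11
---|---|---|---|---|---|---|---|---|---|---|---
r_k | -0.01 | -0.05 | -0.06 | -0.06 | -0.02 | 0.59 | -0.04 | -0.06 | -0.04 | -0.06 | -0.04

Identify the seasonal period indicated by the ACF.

The largest autocorrelation is r_6 = 0.59; the remaining lags stay at or below -0.01.
The dominant spike at lag 6 indicates a seasonal period of 6.

6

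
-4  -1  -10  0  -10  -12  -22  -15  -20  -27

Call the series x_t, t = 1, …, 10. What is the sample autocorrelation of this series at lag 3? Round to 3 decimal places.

Mean x̄ = (-4 − 1 − 10 + 0 − 10 − 12 − 22 − 15 − 20 − 27)/10 = -12.1000
Σ(x_t−x̄)(x_{t+3}−x̄) = (98.0100) + (23.3100) + (0.2100) + (-119.7900) + (-6.0900) + (-0.7900) + (147.5100) = 142.3700
Denominator Σ(x_t−x̄)² = 734.9000
r_3 = 142.3700 / 734.9000 = 0.194

0.194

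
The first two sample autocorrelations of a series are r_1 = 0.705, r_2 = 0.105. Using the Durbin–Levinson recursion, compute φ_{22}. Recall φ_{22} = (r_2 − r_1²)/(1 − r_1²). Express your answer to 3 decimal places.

φ_{22} = (r_2 − r_1²) / (1 − r_1²)
r_1² = (0.705)² = 0.497025
Numerator = 0.105 − 0.4970 = -0.3920; denominator = 1 − 0.4970 = 0.5030
φ_{22} = -0.3920 / 0.5030 = -0.779

-0.779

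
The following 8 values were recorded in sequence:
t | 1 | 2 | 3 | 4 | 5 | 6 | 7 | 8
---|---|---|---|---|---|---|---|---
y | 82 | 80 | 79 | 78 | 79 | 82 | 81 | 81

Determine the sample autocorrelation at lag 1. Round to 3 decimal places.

0.335

Mean ȳ = (82 + 80 + 79 + 78 + 79 + 82 + 81 + 81)/8 = 80.2500
Deviations from mean: 1.7500, -0.2500, -1.2500, -2.2500, -1.2500, 1.7500, 0.7500, 0.7500
Σ(y_t−ȳ)(y_{t+1}−ȳ) = (-0.4375) + (0.3125) + (2.8125) + (2.8125) + (-2.1875) + (1.3125) + (0.5625) = 5.1875
Denominator Σ(y_t−ȳ)² = 15.5000
r_1 = 5.1875 / 15.5000 = 0.335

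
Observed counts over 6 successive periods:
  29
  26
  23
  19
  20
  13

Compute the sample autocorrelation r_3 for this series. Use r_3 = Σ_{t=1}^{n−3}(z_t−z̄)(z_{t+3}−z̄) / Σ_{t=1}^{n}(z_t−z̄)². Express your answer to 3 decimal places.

Mean z̄ = (29 + 26 + 23 + 19 + 20 + 13)/6 = 21.6667
Σ(z_t−z̄)(z_{t+3}−z̄) = (-19.5556) + (-7.2222) + (-11.5556) = -38.3333
Denominator Σ(z_t−z̄)² = 159.3333
r_3 = -38.3333 / 159.3333 = -0.241

-0.241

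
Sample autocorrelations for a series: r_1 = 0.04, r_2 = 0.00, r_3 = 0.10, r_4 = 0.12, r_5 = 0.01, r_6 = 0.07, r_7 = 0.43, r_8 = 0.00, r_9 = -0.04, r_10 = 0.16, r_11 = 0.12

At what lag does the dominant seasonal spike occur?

The largest autocorrelation is r_7 = 0.43; the remaining lags stay at or below 0.16.
The dominant spike at lag 7 indicates a seasonal period of 7.

7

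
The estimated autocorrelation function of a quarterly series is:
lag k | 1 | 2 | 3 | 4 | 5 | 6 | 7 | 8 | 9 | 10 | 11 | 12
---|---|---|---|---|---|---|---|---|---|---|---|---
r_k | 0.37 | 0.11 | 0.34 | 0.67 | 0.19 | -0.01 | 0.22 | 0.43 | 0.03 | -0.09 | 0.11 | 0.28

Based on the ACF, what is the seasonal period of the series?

4

The largest autocorrelation is r_4 = 0.67, with a weaker echo at lag 8 (0.43); the remaining lags stay at or below 0.37. The elevated value at lag 1 (0.37), dropping to 0.11 at lag 2, reflects decaying short-term dependence rather than seasonality.
The dominant spike at lag 4 indicates a seasonal period of 4.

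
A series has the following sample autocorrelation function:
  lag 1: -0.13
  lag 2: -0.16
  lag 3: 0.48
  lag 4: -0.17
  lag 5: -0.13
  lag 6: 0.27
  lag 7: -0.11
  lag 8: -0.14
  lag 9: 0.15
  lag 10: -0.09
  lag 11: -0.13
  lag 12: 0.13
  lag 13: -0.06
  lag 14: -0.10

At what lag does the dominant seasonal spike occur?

3

The largest autocorrelation is r_3 = 0.48, with weaker echoes at lags 6 (0.27) and 9 (0.15); the remaining lags stay at or below 0.13.
The dominant spike at lag 3 indicates a seasonal period of 3.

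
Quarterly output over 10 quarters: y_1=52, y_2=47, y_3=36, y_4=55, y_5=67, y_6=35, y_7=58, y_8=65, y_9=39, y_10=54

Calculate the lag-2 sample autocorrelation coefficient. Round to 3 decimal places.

-0.417

Mean ȳ = (52 + 47 + 36 + 55 + 67 + 35 + 58 + 65 + 39 + 54)/10 = 50.8000
Numerator Σ_{t=1}^{8}(y_t−ȳ)(y_{t+2}−ȳ) = -487.0800
Denominator Σ(y_t−ȳ)² = 1167.6000
r_2 = -487.0800 / 1167.6000 = -0.417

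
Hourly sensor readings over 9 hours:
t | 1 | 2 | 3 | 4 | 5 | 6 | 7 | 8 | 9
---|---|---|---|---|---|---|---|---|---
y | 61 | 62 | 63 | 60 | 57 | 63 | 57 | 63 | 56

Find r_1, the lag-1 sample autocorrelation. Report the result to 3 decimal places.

Mean ȳ = (61 + 62 + 63 + 60 + 57 + 63 + 57 + 63 + 56)/9 = 60.2222
Numerator Σ_{t=1}^{8}(y_t−ȳ)(y_{t+1}−ȳ) = -32.1605
Denominator Σ(y_t−ȳ)² = 65.5556
r_1 = -32.1605 / 65.5556 = -0.491

-0.491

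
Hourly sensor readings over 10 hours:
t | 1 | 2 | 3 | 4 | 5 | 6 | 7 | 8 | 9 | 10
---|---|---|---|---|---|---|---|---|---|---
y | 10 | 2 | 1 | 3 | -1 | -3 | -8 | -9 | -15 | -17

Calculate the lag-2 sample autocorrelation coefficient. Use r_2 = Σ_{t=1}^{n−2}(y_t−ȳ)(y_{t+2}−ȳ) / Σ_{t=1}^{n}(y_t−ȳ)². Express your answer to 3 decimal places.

0.346

Mean ȳ = (10 + 2 + 1 + 3 − 1 − 3 − 8 − 9 − 15 − 17)/10 = -3.7000
Numerator Σ_{t=1}^{8}(y_t−ȳ)(y_{t+2}−ȳ) = 223.7200
Denominator Σ(y_t−ȳ)² = 646.1000
r_2 = 223.7200 / 646.1000 = 0.346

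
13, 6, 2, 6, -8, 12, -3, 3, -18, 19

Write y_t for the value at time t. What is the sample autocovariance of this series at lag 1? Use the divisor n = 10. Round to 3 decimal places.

-49.324

Mean ȳ = (13 + 6 + 2 + 6 − 8 + 12 − 3 + 3 − 18 + 19)/10 = 3.2000
Σ_{t=1}^{9}(y_t−ȳ)(y_{t+1}−ȳ) = -493.2400
γ_1 = -493.2400 / 10 = -49.324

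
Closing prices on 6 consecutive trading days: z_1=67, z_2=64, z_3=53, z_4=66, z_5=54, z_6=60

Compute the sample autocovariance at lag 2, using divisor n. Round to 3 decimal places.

Mean z̄ = (67 + 64 + 53 + 66 + 54 + 60)/6 = 60.6667
Deviations: 6.3333, 3.3333, -7.6667, 5.3333, -6.6667, -0.6667
Σ_{t=1}^{4}(z_t−z̄)(z_{t+2}−z̄) = 16.7778
γ_2 = 16.7778 / 6 = 2.796

2.796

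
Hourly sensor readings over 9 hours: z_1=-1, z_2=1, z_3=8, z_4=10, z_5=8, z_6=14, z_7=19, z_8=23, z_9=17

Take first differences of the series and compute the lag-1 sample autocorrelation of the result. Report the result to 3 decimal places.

-0.124

First differences Δz: 2, 7, 2, -2, 6, 5, 4, -6
Mean of differences = 2.2500
Numerator Σ(Δz_t−Δz̄)(Δz_{t+1}−Δz̄) = -16.5625
Denominator Σ(Δz_t−Δz̄)² = 133.5000
r_1(Δz) = -16.5625 / 133.5000 = -0.124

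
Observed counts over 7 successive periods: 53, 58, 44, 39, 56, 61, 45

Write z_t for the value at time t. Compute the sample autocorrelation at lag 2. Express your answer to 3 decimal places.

-0.701

Mean z̄ = (53 + 58 + 44 + 39 + 56 + 61 + 45)/7 = 50.8571
Deviations from mean: 2.1429, 7.1429, -6.8571, -11.8571, 5.1429, 10.1429, -5.8571
Σ(z_t−z̄)(z_{t+2}−z̄) = (-14.6939) + (-84.6939) + (-35.2653) + (-120.2653) + (-30.1224) = -285.0408
Denominator Σ(z_t−z̄)² = 406.8571
r_2 = -285.0408 / 406.8571 = -0.701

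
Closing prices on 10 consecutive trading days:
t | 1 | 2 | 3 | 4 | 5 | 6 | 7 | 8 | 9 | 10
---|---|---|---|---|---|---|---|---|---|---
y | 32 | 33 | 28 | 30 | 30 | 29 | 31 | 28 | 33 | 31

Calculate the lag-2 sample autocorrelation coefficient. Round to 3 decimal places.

0.016

Mean ȳ = (32 + 33 + 28 + 30 + 30 + 29 + 31 + 28 + 33 + 31)/10 = 30.5000
Numerator Σ_{t=1}^{8}(y_t−ȳ)(y_{t+2}−ȳ) = 0.5000
Denominator Σ(y_t−ȳ)² = 30.5000
r_2 = 0.5000 / 30.5000 = 0.016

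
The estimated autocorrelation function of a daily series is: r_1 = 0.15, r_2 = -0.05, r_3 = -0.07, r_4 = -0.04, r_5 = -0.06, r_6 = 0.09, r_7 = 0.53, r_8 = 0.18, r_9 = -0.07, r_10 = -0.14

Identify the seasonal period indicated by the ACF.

7

The largest autocorrelation is r_7 = 0.53; the remaining lags stay at or below 0.18.
The dominant spike at lag 7 indicates a seasonal period of 7.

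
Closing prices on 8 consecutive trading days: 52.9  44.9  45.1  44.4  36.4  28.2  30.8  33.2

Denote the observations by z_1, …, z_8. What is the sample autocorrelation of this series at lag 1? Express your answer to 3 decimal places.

Mean z̄ = (52.9 + 44.9 + 45.1 + 44.4 + 36.4 + 28.2 + 30.8 + 33.2)/8 = 39.4875
Deviations from mean: 13.4125, 5.4125, 5.6125, 4.9125, -3.0875, -11.2875, -8.6875, -6.2875
Σ(z_t−z̄)(z_{t+1}−z̄) = (72.5952) + (30.3777) + (27.5714) + (-15.1673) + (34.8502) + (98.0602) + (54.6227) = 302.9098
Denominator Σ(z_t−z̄)² = 516.7688
r_1 = 302.9098 / 516.7688 = 0.586

0.586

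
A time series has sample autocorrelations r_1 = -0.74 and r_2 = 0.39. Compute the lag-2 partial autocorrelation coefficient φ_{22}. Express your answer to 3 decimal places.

φ_{22} = (r_2 − r_1²) / (1 − r_1²)
r_1² = (-0.74)² = 0.5476
Numerator = 0.39 − 0.5476 = -0.1576; denominator = 1 − 0.5476 = 0.4524
φ_{22} = -0.1576 / 0.4524 = -0.348

-0.348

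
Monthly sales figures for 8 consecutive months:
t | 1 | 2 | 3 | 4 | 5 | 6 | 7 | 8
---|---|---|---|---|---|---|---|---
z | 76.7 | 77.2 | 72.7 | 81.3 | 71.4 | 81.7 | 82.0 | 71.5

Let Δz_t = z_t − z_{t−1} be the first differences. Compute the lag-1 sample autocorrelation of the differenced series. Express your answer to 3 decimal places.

-0.556

First differences Δz: 0.5, -4.5, 8.6, -9.9, 10.3, 0.3, -10.5
Mean of differences = -0.7429
Numerator Σ(Δz_t−Δz̄)(Δz_{t+1}−Δz̄) = -225.1061
Denominator Σ(Δz_t−Δz̄)² = 405.0371
r_1(Δz) = -225.1061 / 405.0371 = -0.556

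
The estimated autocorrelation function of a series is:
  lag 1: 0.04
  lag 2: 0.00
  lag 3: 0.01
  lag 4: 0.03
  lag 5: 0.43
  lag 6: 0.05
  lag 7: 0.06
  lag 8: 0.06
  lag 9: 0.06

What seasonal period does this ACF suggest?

5

The largest autocorrelation is r_5 = 0.43; the remaining lags stay at or below 0.06.
The dominant spike at lag 5 indicates a seasonal period of 5.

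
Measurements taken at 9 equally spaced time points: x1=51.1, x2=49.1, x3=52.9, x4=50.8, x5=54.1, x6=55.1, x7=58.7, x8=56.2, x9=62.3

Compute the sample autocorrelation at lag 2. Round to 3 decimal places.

0.403

Mean x̄ = (51.1 + 49.1 + 52.9 + 50.8 + 54.1 + 55.1 + 58.7 + 56.2 + 62.3)/9 = 54.4778
Σ(x_t−x̄)(x_{t+2}−x̄) = (5.3294) + (19.7783) + (0.5960) + (-2.2884) + (-1.5951) + (1.0716) + (33.0272) = 55.9190
Denominator Σ(x_t−x̄)² = 138.8556
r_2 = 55.9190 / 138.8556 = 0.403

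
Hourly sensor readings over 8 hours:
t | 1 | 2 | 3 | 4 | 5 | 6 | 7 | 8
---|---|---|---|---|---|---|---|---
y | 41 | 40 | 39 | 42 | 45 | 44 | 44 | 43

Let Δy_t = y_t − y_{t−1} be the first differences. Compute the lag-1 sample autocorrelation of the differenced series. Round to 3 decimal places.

0.130

First differences Δy: -1, -1, 3, 3, -1, 0, -1
Mean of differences = 0.2857
Numerator Σ(Δy_t−Δȳ)(Δy_{t+1}−Δȳ) = 2.7755
Denominator Σ(Δy_t−Δȳ)² = 21.4286
r_1(Δy) = 2.7755 / 21.4286 = 0.130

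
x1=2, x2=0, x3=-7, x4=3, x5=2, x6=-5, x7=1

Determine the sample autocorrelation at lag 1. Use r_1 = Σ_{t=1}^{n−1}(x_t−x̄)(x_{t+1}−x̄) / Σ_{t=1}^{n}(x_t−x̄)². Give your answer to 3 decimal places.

-0.383

Mean x̄ = (2 + 0 − 7 + 3 + 2 − 5 + 1)/7 = -0.5714
Deviations from mean: 2.5714, 0.5714, -6.4286, 3.5714, 2.5714, -4.4286, 1.5714
Σ(x_t−x̄)(x_{t+1}−x̄) = (1.4694) + (-3.6735) + (-22.9592) + (9.1837) + (-11.3878) + (-6.9592) = -34.3265
Denominator Σ(x_t−x̄)² = 89.7143
r_1 = -34.3265 / 89.7143 = -0.383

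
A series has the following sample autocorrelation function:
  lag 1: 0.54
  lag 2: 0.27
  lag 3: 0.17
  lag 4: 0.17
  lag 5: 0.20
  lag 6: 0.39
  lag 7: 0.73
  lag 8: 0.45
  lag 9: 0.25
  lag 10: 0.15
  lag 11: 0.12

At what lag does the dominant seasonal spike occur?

7

The largest autocorrelation is r_7 = 0.73; the remaining lags stay at or below 0.54. The elevated value at lag 1 (0.54), dropping to 0.27 at lag 2, reflects decaying short-term dependence rather than seasonality.
The dominant spike at lag 7 indicates a seasonal period of 7.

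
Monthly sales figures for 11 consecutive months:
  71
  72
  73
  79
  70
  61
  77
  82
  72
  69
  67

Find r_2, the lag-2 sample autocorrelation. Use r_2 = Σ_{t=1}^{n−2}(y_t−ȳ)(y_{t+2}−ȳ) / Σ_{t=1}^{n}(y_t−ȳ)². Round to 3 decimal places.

-0.690

Mean ȳ = (71 + 72 + 73 + 79 + 70 + 61 + 77 + 82 + 72 + 69 + 67)/11 = 72.0909
Numerator Σ_{t=1}^{9}(y_t−ȳ)(y_{t+2}−ȳ) = -230.9256
Denominator Σ(y_t−ȳ)² = 334.9091
r_2 = -230.9256 / 334.9091 = -0.690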